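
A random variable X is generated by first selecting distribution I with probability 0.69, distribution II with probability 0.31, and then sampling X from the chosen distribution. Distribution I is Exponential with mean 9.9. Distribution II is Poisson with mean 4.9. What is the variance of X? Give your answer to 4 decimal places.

74.4934

Per component, I: μ=9.9, E[X²]=196.02; II: μ=4.9, E[X²]=28.91.
E[X] = 0.69·9.9 + 0.31·4.9 = 8.35.
E[X²] = 0.69·196.02 + 0.31·28.91 = 144.216.
Var(X) = E[X²] − (E[X])² = 144.216 − 69.7225 = 74.4934.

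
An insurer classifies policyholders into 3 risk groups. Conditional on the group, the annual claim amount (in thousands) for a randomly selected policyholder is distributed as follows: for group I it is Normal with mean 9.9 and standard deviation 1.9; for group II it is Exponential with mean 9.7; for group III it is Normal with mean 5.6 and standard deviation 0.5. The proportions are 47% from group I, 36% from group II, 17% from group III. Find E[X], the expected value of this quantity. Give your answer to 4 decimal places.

9.0970

Component means — I: 9.9; II: 9.7; III: 5.6.
E[X] = 0.47·9.9 + 0.36·9.7 + 0.17·5.6 = 9.097.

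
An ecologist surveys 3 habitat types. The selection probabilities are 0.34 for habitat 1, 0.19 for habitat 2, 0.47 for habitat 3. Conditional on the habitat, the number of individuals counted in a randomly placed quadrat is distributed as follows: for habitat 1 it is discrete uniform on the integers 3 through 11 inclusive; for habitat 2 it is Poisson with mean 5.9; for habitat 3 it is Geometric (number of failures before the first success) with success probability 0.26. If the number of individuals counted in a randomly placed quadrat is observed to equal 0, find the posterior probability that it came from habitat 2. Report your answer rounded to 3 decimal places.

Likelihoods P(X=0 | ·): 1: 0; 2: 0.00273944; 3: 0.26.
Posterior ∝ prior × likelihood. Numerator for 2: 0.19·0.00273944 = 0.000520495.
Normalizing constant: 0.34·0 + 0.19·0.00273944 + 0.47·0.26 = 0.12272.
P(2 | observation) = 0.000520495 / 0.12272 = 0.0042413.

0.004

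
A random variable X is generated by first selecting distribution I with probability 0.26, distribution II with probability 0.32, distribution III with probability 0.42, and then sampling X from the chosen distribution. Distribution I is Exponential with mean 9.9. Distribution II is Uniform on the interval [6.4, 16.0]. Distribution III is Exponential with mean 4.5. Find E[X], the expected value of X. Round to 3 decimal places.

Component means — I: 9.9; II: 11.2; III: 4.5.
E[X] = 0.26·9.9 + 0.32·11.2 + 0.42·4.5 = 8.048.

8.048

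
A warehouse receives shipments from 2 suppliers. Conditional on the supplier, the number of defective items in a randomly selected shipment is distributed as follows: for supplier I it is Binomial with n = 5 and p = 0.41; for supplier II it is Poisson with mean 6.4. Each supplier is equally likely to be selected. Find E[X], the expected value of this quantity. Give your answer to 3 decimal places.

Component means — I: 2.05; II: 6.4.
E[X] = 0.5·2.05 + 0.5·6.4 = 4.225.

4.225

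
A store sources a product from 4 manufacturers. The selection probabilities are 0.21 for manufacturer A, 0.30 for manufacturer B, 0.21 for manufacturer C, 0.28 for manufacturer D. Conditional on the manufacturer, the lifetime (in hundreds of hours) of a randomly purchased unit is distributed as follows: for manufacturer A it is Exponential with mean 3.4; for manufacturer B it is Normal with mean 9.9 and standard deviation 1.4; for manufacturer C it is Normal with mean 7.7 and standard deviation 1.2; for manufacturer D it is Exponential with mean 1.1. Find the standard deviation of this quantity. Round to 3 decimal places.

4.101

Per component, A: μ=3.4, E[X²]=23.12; B: μ=9.9, E[X²]=99.97; C: μ=7.7, E[X²]=60.73; D: μ=1.1, E[X²]=2.42.
E[X] = 0.21·3.4 + 0.3·9.9 + 0.21·7.7 + 0.28·1.1 = 5.609.
E[X²] = 0.21·23.12 + 0.3·99.97 + 0.21·60.73 + 0.28·2.42 = 48.2771.
Var(X) = E[X²] − (E[X])² = 48.2771 − 31.4609 = 16.8162.
SD(X) = √16.8162 = 4.10076.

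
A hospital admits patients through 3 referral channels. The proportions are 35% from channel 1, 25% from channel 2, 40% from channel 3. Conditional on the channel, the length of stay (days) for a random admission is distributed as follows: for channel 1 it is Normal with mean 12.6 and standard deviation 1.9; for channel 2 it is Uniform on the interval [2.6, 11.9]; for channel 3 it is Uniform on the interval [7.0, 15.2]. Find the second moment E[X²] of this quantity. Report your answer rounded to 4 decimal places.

123.2973

For each component E[X²] = Var + (mean)², giving 1: 162.37; 2: 59.77; 3: 128.813.
Overall E[X²] = 0.35·162.37 + 0.25·59.77 + 0.4·128.813 = 123.297.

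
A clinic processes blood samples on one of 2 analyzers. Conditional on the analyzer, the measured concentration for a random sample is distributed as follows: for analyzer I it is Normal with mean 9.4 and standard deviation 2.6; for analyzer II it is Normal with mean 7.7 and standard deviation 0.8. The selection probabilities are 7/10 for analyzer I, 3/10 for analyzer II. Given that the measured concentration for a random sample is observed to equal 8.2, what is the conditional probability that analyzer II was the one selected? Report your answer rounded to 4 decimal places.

Likelihoods f(8.2 | ·): I: 0.137937; II: 0.410201.
Posterior ∝ prior × likelihood. Numerator for II: 0.3·0.410201 = 0.12306.
Normalizing constant: 0.7·0.137937 + 0.3·0.410201 = 0.219616.
P(II | observation) = 0.12306 / 0.219616 = 0.560343.

0.5603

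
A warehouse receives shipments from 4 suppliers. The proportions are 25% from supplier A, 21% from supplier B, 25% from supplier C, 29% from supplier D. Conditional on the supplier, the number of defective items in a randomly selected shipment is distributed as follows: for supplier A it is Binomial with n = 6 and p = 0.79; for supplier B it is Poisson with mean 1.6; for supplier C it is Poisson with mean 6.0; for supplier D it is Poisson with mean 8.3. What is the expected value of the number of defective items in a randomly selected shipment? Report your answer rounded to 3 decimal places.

5.428

Component means — A: 4.74; B: 1.6; C: 6; D: 8.3.
E[X] = 0.25·4.74 + 0.21·1.6 + 0.25·6 + 0.29·8.3 = 5.428.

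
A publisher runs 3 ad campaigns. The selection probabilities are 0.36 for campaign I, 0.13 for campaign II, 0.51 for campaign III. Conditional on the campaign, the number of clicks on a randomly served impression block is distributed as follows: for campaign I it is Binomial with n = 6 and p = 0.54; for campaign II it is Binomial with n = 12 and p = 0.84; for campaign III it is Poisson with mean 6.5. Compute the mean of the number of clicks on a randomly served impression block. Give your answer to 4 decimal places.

Component means — I: 3.24; II: 10.08; III: 6.5.
E[X] = 0.36·3.24 + 0.13·10.08 + 0.51·6.5 = 5.7918.

5.7918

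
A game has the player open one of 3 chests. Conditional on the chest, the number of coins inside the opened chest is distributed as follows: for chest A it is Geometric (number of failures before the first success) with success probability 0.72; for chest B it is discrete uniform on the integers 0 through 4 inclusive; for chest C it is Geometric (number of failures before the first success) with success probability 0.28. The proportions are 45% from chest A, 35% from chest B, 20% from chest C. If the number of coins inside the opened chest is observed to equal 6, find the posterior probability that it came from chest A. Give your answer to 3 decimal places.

0.020

Likelihoods P(X=6 | ·): A: 0.000346961; B: 0; C: 0.0390079.
Posterior ∝ prior × likelihood. Numerator for A: 0.45·0.000346961 = 0.000156132.
Normalizing constant: 0.45·0.000346961 + 0.35·0 + 0.2·0.0390079 = 0.00795772.
P(A | observation) = 0.000156132 / 0.00795772 = 0.0196202.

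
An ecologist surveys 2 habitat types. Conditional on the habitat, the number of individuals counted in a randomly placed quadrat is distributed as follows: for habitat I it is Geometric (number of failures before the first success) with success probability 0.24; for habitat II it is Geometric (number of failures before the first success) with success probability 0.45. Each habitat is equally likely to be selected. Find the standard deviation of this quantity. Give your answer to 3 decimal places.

Per component, I: μ=3.16667, E[X²]=23.2222; II: μ=1.22222, E[X²]=4.20988.
E[X] = 0.5·3.16667 + 0.5·1.22222 = 2.19444.
E[X²] = 0.5·23.2222 + 0.5·4.20988 = 13.716.
Var(X) = E[X²] − (E[X])² = 13.716 − 4.81559 = 8.90046.
SD(X) = √8.90046 = 2.98336.

2.983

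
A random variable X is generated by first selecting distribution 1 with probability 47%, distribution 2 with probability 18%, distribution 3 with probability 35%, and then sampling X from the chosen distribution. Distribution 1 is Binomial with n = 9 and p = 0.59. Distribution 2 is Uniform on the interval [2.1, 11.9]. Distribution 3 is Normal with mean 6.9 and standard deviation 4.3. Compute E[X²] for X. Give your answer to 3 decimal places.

For each component E[X²] = Var + (mean)², giving 1: 30.3732; 2: 57.0033; 3: 66.1.
Overall E[X²] = 0.47·30.3732 + 0.18·57.0033 + 0.35·66.1 = 47.671.

47.671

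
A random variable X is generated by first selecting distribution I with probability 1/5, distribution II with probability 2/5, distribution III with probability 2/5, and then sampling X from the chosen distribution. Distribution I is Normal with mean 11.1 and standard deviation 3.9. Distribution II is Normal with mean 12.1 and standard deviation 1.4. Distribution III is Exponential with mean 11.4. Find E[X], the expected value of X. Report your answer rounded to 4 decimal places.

Component means — I: 11.1; II: 12.1; III: 11.4.
E[X] = 0.2·11.1 + 0.4·12.1 + 0.4·11.4 = 11.62.

11.6200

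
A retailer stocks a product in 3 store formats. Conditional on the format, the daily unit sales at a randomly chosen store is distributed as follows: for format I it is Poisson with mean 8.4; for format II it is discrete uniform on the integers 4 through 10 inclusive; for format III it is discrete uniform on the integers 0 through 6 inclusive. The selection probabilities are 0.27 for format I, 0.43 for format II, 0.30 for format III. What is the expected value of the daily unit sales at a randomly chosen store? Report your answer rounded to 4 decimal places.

Component means — I: 8.4; II: 7; III: 3.
E[X] = 0.27·8.4 + 0.43·7 + 0.3·3 = 6.178.

6.1780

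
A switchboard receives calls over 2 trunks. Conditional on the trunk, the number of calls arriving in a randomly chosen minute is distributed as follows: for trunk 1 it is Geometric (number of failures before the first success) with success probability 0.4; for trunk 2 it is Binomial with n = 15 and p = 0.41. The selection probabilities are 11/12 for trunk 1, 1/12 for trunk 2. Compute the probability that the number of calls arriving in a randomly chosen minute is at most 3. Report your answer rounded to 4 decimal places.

Conditional on each trunk, P(X ≤ 3): 1: 0.8704; 2: 0.0784965.
By total probability, P(X ≤ 3) = 0.916667·0.8704 + 0.0833333·0.0784965 = 0.804408.

0.8044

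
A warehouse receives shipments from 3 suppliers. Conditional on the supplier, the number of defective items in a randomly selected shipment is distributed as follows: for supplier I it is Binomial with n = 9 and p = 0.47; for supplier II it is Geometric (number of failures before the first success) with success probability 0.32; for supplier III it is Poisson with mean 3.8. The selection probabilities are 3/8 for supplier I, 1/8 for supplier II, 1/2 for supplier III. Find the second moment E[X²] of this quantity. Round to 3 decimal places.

For each component E[X²] = Var + (mean)², giving I: 20.1348; II: 11.1562; III: 18.24.
Overall E[X²] = 0.375·20.1348 + 0.125·11.1562 + 0.5·18.24 = 18.0651.

18.065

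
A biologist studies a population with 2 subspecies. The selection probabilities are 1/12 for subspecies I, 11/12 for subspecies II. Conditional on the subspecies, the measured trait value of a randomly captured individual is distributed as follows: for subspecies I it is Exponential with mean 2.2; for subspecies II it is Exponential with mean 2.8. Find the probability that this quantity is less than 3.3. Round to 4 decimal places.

Conditional on each subspecies, P(X < 3.3): I: 0.77687; II: 0.692282.
By total probability, P(X < 3.3) = 0.0833333·0.77687 + 0.916667·0.692282 = 0.699331.

0.6993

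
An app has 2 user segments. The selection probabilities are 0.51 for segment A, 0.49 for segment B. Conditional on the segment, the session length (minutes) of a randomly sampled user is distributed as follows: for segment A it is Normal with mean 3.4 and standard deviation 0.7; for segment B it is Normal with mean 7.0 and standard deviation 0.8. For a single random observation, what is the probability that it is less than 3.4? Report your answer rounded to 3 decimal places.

Conditional on each segment, P(X < 3.4): A: 0.5; B: 3.39767e-06.
By total probability, P(X < 3.4) = 0.51·0.5 + 0.49·3.39767e-06 = 0.255002.

0.255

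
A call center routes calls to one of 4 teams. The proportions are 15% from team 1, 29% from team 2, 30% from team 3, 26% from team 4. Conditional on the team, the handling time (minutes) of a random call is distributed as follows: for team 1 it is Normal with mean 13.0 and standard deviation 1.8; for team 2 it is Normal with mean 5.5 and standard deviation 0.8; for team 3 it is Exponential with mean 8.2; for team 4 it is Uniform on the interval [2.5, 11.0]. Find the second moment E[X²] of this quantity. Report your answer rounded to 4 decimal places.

88.5498

For each component E[X²] = Var + (mean)², giving 1: 172.24; 2: 30.89; 3: 134.48; 4: 51.5833.
Overall E[X²] = 0.15·172.24 + 0.29·30.89 + 0.3·134.48 + 0.26·51.5833 = 88.5498.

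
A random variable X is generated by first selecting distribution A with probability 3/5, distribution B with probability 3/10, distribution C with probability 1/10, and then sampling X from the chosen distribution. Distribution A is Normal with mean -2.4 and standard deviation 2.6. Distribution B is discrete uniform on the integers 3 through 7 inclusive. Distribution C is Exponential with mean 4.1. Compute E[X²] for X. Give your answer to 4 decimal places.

For each component E[X²] = Var + (mean)², giving A: 12.52; B: 27; C: 33.62.
Overall E[X²] = 0.6·12.52 + 0.3·27 + 0.1·33.62 = 18.974.

18.9740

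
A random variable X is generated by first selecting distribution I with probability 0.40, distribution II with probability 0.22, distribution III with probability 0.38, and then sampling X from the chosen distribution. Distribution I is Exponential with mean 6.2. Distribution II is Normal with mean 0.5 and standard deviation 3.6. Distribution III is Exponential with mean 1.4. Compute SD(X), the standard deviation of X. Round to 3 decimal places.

5.040

Per component, I: μ=6.2, E[X²]=76.88; II: μ=0.5, E[X²]=13.21; III: μ=1.4, E[X²]=3.92.
E[X] = 0.4·6.2 + 0.22·0.5 + 0.38·1.4 = 3.122.
E[X²] = 0.4·76.88 + 0.22·13.21 + 0.38·3.92 = 35.1478.
Var(X) = E[X²] − (E[X])² = 35.1478 − 9.74688 = 25.4009.
SD(X) = √25.4009 = 5.03993.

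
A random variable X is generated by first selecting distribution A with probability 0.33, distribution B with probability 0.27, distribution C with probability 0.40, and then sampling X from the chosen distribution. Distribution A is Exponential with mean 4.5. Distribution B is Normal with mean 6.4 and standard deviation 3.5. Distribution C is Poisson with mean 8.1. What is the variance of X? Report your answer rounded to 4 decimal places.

Per component, A: μ=4.5, E[X²]=40.5; B: μ=6.4, E[X²]=53.21; C: μ=8.1, E[X²]=73.71.
E[X] = 0.33·4.5 + 0.27·6.4 + 0.4·8.1 = 6.453.
E[X²] = 0.33·40.5 + 0.27·53.21 + 0.4·73.71 = 57.2157.
Var(X) = E[X²] − (E[X])² = 57.2157 − 41.6412 = 15.5745.

15.5745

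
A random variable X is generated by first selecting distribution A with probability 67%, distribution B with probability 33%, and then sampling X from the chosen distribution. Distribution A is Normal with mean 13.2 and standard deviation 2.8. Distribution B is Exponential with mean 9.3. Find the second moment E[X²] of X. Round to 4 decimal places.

For each component E[X²] = Var + (mean)², giving A: 182.08; B: 172.98.
Overall E[X²] = 0.67·182.08 + 0.33·172.98 = 179.077.

179.0770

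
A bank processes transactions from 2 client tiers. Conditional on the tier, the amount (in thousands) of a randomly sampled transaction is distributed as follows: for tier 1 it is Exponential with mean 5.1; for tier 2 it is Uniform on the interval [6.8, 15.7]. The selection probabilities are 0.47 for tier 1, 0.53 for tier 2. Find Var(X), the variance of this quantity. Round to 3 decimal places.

Per component, 1: μ=5.1, E[X²]=52.02; 2: μ=11.25, E[X²]=133.163.
E[X] = 0.47·5.1 + 0.53·11.25 = 8.3595.
E[X²] = 0.47·52.02 + 0.53·133.163 = 95.026.
Var(X) = E[X²] − (E[X])² = 95.026 − 69.8812 = 25.1447.

25.145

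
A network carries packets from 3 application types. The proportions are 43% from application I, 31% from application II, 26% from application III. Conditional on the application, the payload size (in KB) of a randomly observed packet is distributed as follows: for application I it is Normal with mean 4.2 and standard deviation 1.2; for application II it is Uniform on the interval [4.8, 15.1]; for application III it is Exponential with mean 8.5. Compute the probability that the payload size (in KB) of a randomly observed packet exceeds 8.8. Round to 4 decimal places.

0.2820

Conditional on each application, P(X > 8.8): I: 6.32092e-05; II: 0.61165; III: 0.355122.
By total probability, P(X > 8.8) = 0.43·6.32092e-05 + 0.31·0.61165 + 0.26·0.355122 = 0.281971.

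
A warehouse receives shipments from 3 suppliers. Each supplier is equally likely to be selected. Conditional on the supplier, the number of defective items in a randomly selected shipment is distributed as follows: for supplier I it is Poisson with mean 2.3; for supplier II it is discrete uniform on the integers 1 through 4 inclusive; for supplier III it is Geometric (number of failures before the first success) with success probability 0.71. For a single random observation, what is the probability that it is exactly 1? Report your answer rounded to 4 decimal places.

0.2288

Conditional on each supplier, P(X = 1): I: 0.230595; II: 0.25; III: 0.2059.
By total probability, P(X = 1) = 0.333333·0.230595 + 0.333333·0.25 + 0.333333·0.2059 = 0.228832.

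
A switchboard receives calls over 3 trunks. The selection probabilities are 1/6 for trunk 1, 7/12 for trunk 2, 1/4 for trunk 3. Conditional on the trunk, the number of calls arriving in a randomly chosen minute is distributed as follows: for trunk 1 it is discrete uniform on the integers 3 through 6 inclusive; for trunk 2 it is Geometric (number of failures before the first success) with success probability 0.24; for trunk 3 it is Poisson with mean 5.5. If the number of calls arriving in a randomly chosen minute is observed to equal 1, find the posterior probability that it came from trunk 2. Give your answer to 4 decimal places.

Likelihoods P(X=1 | ·): 1: 0; 2: 0.1824; 3: 0.0224772.
Posterior ∝ prior × likelihood. Numerator for 2: 0.583333·0.1824 = 0.1064.
Normalizing constant: 0.166667·0 + 0.583333·0.1824 + 0.25·0.0224772 = 0.112019.
P(2 | observation) = 0.1064 / 0.112019 = 0.949836.

0.9498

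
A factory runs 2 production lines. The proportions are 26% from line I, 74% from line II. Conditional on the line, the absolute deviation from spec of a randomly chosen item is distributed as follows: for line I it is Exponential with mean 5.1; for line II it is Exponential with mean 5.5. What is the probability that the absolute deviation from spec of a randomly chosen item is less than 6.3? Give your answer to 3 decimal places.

0.689

Conditional on each line, P(X < 6.3): I: 0.709251; II: 0.681921.
By total probability, P(X < 6.3) = 0.26·0.709251 + 0.74·0.681921 = 0.689027.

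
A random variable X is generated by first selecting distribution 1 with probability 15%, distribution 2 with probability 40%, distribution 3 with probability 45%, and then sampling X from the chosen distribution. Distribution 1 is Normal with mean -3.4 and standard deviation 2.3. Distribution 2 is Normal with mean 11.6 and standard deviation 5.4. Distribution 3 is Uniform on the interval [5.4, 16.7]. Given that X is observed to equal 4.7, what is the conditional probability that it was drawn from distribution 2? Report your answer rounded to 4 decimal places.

Likelihoods f(4.7 | ·): 1: 0.000351546; 2: 0.032657; 3: 0.
Posterior ∝ prior × likelihood. Numerator for 2: 0.4·0.032657 = 0.0130628.
Normalizing constant: 0.15·0.000351546 + 0.4·0.032657 + 0.45·0 = 0.0131155.
P(2 | observation) = 0.0130628 / 0.0131155 = 0.995979.

0.9960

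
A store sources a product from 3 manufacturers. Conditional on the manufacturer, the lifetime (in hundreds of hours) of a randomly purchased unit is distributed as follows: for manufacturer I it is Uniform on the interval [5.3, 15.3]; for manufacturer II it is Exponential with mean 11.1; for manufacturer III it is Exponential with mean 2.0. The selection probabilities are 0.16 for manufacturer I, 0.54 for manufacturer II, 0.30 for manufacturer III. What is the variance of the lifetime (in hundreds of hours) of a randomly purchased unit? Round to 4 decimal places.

85.8440

Per component, I: μ=10.3, E[X²]=114.423; II: μ=11.1, E[X²]=246.42; III: μ=2, E[X²]=8.
E[X] = 0.16·10.3 + 0.54·11.1 + 0.3·2 = 8.242.
E[X²] = 0.16·114.423 + 0.54·246.42 + 0.3·8 = 153.775.
Var(X) = E[X²] − (E[X])² = 153.775 − 67.9306 = 85.844.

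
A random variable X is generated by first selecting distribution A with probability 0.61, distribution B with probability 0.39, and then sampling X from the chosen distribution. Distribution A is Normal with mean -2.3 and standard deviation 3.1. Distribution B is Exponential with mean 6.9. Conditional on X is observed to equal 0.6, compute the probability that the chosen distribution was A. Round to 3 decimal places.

Likelihoods f(0.6 | ·): A: 0.0830838; B: 0.132858.
Posterior ∝ prior × likelihood. Numerator for A: 0.61·0.0830838 = 0.0506811.
Normalizing constant: 0.61·0.0830838 + 0.39·0.132858 = 0.102496.
P(A | observation) = 0.0506811 / 0.102496 = 0.494471.

0.494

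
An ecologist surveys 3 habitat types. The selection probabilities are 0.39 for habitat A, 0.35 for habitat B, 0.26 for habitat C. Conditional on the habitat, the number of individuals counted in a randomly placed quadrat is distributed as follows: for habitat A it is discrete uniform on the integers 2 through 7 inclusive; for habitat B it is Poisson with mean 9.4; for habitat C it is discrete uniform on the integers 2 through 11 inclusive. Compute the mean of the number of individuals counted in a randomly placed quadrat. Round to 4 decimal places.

6.7350

Component means — A: 4.5; B: 9.4; C: 6.5.
E[X] = 0.39·4.5 + 0.35·9.4 + 0.26·6.5 = 6.735.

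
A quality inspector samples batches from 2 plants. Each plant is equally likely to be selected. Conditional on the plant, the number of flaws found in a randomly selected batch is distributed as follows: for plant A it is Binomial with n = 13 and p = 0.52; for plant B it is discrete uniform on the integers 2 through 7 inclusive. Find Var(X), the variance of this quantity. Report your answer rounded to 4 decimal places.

Per component, A: μ=6.76, E[X²]=48.9424; B: μ=4.5, E[X²]=23.1667.
E[X] = 0.5·6.76 + 0.5·4.5 = 5.63.
E[X²] = 0.5·48.9424 + 0.5·23.1667 = 36.0545.
Var(X) = E[X²] − (E[X])² = 36.0545 − 31.6969 = 4.35763.

4.3576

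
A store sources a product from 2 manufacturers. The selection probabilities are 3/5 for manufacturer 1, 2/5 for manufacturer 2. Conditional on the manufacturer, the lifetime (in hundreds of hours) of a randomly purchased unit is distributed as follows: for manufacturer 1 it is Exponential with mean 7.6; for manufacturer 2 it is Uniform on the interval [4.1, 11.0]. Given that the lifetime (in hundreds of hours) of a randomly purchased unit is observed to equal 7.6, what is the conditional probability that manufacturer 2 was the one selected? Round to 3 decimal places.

0.666

Likelihoods f(7.6 | ·): 1: 0.0484052; 2: 0.144928.
Posterior ∝ prior × likelihood. Numerator for 2: 0.4·0.144928 = 0.057971.
Normalizing constant: 0.6·0.0484052 + 0.4·0.144928 = 0.0870141.
P(2 | observation) = 0.057971 / 0.0870141 = 0.666225.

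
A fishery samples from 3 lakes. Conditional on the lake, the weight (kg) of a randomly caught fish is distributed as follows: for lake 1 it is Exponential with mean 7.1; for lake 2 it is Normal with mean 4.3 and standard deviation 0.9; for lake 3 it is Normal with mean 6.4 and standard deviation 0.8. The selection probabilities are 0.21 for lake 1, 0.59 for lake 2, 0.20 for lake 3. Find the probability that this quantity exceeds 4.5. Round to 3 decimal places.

Conditional on each lake, P(X > 4.5): 1: 0.53057; 2: 0.41207; 3: 0.991226.
By total probability, P(X > 4.5) = 0.21·0.53057 + 0.59·0.41207 + 0.2·0.991226 = 0.552786.

0.553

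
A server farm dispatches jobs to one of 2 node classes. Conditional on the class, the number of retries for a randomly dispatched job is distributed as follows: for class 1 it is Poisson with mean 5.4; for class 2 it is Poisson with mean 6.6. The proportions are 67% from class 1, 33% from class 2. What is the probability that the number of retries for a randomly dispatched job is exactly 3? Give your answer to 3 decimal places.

Conditional on each class, P(X = 3): 1: 0.118533; 2: 0.0651834.
By total probability, P(X = 3) = 0.67·0.118533 + 0.33·0.0651834 = 0.100928.

0.101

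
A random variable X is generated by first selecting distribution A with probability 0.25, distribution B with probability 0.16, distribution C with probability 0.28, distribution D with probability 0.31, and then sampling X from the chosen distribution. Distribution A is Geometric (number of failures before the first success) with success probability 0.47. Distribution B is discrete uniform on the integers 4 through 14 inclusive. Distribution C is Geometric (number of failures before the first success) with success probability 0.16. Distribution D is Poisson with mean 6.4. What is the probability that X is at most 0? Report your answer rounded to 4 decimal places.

0.1628

Conditional on each component, P(X ≤ 0): A: 0.47; B: 0; C: 0.16; D: 0.00166156.
By total probability, P(X ≤ 0) = 0.25·0.47 + 0.16·0 + 0.28·0.16 + 0.31·0.00166156 = 0.162815.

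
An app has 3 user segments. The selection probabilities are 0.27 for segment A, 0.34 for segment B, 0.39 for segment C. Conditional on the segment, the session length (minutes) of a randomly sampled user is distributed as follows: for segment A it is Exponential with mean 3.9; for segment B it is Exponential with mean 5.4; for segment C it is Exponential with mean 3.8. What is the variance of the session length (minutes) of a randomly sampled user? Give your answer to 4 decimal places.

Per component, A: μ=3.9, E[X²]=30.42; B: μ=5.4, E[X²]=58.32; C: μ=3.8, E[X²]=28.88.
E[X] = 0.27·3.9 + 0.34·5.4 + 0.39·3.8 = 4.371.
E[X²] = 0.27·30.42 + 0.34·58.32 + 0.39·28.88 = 39.3054.
Var(X) = E[X²] − (E[X])² = 39.3054 − 19.1056 = 20.1998.

20.1998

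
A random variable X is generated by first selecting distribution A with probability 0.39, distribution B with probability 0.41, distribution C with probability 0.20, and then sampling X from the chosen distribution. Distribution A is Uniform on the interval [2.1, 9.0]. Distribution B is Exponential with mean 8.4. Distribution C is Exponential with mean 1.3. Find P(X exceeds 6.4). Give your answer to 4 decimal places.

Conditional on each component, P(X > 6.4): A: 0.376812; B: 0.466776; C: 0.00727671.
By total probability, P(X > 6.4) = 0.39·0.376812 + 0.41·0.466776 + 0.2·0.00727671 = 0.33979.

0.3398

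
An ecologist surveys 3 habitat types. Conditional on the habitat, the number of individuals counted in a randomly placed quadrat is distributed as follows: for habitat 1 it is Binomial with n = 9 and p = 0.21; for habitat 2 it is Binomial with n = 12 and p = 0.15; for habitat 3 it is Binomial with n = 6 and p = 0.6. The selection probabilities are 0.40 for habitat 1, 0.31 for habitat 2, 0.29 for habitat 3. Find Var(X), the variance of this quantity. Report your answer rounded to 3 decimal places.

2.121

Per component, 1: μ=1.89, E[X²]=5.0652; 2: μ=1.8, E[X²]=4.77; 3: μ=3.6, E[X²]=14.4.
E[X] = 0.4·1.89 + 0.31·1.8 + 0.29·3.6 = 2.358.
E[X²] = 0.4·5.0652 + 0.31·4.77 + 0.29·14.4 = 7.68078.
Var(X) = E[X²] − (E[X])² = 7.68078 − 5.56016 = 2.12062.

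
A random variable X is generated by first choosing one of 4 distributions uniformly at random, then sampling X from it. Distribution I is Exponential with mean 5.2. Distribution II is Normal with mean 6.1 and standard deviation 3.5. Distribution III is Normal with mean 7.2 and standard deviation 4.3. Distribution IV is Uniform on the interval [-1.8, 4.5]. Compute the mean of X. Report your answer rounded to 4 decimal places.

4.9625

Component means — I: 5.2; II: 6.1; III: 7.2; IV: 1.35.
E[X] = 0.25·5.2 + 0.25·6.1 + 0.25·7.2 + 0.25·1.35 = 4.9625.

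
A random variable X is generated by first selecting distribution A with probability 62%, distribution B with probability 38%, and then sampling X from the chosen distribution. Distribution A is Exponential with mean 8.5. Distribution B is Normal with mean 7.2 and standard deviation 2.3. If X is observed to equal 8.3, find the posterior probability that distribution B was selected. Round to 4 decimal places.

0.6815

Likelihoods f(8.3 | ·): A: 0.0443104; B: 0.154708.
Posterior ∝ prior × likelihood. Numerator for B: 0.38·0.154708 = 0.0587891.
Normalizing constant: 0.62·0.0443104 + 0.38·0.154708 = 0.0862615.
P(B | observation) = 0.0587891 / 0.0862615 = 0.681522.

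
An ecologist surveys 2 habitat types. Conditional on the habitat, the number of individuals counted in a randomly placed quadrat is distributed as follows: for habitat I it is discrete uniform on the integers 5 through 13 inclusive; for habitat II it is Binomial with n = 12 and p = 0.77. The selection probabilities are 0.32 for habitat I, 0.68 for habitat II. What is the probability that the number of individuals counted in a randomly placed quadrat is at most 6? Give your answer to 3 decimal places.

0.097

Conditional on each habitat, P(X ≤ 6): I: 0.222222; II: 0.0373689.
By total probability, P(X ≤ 6) = 0.32·0.222222 + 0.68·0.0373689 = 0.096522.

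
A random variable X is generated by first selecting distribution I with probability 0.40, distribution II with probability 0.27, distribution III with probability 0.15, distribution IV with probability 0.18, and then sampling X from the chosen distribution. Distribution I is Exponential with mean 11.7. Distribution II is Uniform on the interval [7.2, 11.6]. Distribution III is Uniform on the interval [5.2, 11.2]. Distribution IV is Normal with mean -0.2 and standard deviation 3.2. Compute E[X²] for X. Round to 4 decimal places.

146.1912

For each component E[X²] = Var + (mean)², giving I: 273.78; II: 89.9733; III: 70.24; IV: 10.28.
Overall E[X²] = 0.4·273.78 + 0.27·89.9733 + 0.15·70.24 + 0.18·10.28 = 146.191.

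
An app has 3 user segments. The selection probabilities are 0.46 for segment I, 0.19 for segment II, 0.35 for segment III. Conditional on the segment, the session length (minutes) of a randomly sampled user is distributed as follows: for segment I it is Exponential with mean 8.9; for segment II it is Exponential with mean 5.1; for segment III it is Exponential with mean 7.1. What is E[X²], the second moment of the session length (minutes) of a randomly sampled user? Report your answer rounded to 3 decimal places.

For each component E[X²] = Var + (mean)², giving I: 158.42; II: 52.02; III: 100.82.
Overall E[X²] = 0.46·158.42 + 0.19·52.02 + 0.35·100.82 = 118.044.

118.044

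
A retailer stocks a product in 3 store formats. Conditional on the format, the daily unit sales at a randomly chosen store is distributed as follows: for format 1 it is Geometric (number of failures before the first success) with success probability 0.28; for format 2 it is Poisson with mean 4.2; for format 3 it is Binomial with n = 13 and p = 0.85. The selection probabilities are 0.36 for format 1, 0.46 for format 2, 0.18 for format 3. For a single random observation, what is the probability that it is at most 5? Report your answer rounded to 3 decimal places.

0.656

Conditional on each format, P(X ≤ 5): 1: 0.860686; 2: 0.753143; 3: 0.000161765.
By total probability, P(X ≤ 5) = 0.36·0.860686 + 0.46·0.753143 + 0.18·0.000161765 = 0.656322.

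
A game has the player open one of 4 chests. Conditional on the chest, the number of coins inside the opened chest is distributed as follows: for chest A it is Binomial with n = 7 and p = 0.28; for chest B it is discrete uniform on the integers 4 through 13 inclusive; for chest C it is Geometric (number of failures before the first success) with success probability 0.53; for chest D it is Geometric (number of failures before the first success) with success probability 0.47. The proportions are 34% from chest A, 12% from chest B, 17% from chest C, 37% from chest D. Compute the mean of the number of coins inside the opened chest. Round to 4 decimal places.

2.2544

Component means — A: 1.96; B: 8.5; C: 0.886792; D: 1.12766.
E[X] = 0.34·1.96 + 0.12·8.5 + 0.17·0.886792 + 0.37·1.12766 = 2.25439.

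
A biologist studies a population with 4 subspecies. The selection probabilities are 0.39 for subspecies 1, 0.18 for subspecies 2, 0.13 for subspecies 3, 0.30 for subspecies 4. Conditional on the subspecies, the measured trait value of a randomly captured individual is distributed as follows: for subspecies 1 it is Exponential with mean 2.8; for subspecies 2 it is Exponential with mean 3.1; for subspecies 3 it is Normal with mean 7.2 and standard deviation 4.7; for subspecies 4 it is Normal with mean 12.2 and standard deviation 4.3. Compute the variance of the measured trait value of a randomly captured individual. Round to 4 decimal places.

Per component, 1: μ=2.8, E[X²]=15.68; 2: μ=3.1, E[X²]=19.22; 3: μ=7.2, E[X²]=73.93; 4: μ=12.2, E[X²]=167.33.
E[X] = 0.39·2.8 + 0.18·3.1 + 0.13·7.2 + 0.3·12.2 = 6.246.
E[X²] = 0.39·15.68 + 0.18·19.22 + 0.13·73.93 + 0.3·167.33 = 69.3847.
Var(X) = E[X²] − (E[X])² = 69.3847 − 39.0125 = 30.3722.

30.3722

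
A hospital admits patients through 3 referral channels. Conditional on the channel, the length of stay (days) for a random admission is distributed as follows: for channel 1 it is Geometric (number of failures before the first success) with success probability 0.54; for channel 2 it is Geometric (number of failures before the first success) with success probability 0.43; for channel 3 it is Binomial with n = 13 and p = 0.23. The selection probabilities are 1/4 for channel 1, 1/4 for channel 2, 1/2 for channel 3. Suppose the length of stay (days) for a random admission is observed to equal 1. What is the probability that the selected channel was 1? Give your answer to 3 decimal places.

Likelihoods P(X=1 | ·): 1: 0.2484; 2: 0.2451; 3: 0.129885.
Posterior ∝ prior × likelihood. Numerator for 1: 0.25·0.2484 = 0.0621.
Normalizing constant: 0.25·0.2484 + 0.25·0.2451 + 0.5·0.129885 = 0.188318.
P(1 | observation) = 0.0621 / 0.188318 = 0.329762.

0.330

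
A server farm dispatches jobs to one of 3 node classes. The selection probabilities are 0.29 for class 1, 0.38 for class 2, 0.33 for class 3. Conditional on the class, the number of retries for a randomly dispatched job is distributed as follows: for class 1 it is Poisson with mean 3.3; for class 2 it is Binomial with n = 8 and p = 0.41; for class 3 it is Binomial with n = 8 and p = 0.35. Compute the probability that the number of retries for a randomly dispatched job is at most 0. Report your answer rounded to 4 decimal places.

0.0268

Conditional on each class, P(X ≤ 0): 1: 0.0368832; 2: 0.014683; 3: 0.0318645.
By total probability, P(X ≤ 0) = 0.29·0.0368832 + 0.38·0.014683 + 0.33·0.0318645 = 0.026791.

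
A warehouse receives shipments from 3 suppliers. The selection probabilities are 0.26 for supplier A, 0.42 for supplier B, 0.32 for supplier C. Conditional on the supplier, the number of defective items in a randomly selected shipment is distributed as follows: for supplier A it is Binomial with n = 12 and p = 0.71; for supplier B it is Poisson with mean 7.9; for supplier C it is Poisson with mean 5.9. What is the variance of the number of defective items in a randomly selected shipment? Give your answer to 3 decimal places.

6.999

Per component, A: μ=8.52, E[X²]=75.0612; B: μ=7.9, E[X²]=70.31; C: μ=5.9, E[X²]=40.71.
E[X] = 0.26·8.52 + 0.42·7.9 + 0.32·5.9 = 7.4212.
E[X²] = 0.26·75.0612 + 0.42·70.31 + 0.32·40.71 = 62.0733.
Var(X) = E[X²] − (E[X])² = 62.0733 − 55.0742 = 6.9991.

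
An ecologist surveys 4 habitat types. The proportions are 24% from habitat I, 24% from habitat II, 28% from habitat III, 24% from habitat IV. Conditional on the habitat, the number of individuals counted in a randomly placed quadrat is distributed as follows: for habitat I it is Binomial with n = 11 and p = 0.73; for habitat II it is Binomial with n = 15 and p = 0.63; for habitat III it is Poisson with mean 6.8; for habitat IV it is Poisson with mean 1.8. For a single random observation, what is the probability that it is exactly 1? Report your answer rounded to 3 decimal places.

Conditional on each habitat, P(X = 1): I: 1.65331e-05; II: 8.5164e-06; III: 0.00757367; IV: 0.297538.
By total probability, P(X = 1) = 0.24·1.65331e-05 + 0.24·8.5164e-06 + 0.28·0.00757367 + 0.24·0.297538 = 0.0735358.

0.074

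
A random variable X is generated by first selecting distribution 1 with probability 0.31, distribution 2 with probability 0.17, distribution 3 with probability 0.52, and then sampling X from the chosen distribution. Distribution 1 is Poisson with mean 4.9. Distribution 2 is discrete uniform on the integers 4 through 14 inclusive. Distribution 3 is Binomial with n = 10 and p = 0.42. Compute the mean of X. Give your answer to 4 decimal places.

5.2330

Component means — 1: 4.9; 2: 9; 3: 4.2.
E[X] = 0.31·4.9 + 0.17·9 + 0.52·4.2 = 5.233.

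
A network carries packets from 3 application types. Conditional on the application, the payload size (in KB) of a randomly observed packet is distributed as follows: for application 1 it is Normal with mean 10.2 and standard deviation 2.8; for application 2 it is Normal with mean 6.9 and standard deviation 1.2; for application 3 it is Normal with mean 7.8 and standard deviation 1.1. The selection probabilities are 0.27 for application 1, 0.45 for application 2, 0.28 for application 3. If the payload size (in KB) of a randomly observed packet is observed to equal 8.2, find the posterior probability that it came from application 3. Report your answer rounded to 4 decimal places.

Likelihoods f(8.2 | ·): 1: 0.110398; 2: 0.184877; 3: 0.339472.
Posterior ∝ prior × likelihood. Numerator for 3: 0.28·0.339472 = 0.0950521.
Normalizing constant: 0.27·0.110398 + 0.45·0.184877 + 0.28·0.339472 = 0.208054.
P(3 | observation) = 0.0950521 / 0.208054 = 0.456862.

0.4569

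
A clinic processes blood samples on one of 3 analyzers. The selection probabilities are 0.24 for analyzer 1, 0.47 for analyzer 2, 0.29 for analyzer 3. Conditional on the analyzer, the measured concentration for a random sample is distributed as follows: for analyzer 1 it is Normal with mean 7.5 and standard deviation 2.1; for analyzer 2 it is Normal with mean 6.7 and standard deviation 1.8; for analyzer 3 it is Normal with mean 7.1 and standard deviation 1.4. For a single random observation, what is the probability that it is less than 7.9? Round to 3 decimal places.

Conditional on each analyzer, P(X < 7.9): 1: 0.575532; 2: 0.747507; 3: 0.716145.
By total probability, P(X < 7.9) = 0.24·0.575532 + 0.47·0.747507 + 0.29·0.716145 = 0.697138.

0.697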